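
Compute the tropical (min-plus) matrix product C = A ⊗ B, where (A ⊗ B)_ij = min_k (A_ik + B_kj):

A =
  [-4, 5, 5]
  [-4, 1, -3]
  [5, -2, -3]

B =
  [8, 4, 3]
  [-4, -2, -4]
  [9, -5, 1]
A ⊗ B =
  [1, 0, -1]
  [-3, -8, -3]
  [-6, -8, -6]

Apply the min-plus product entry-by-entry:
  C[0][0] = min over k of (A[0][0] + B[0][0] = -4 + 8 = 4, A[0][1] + B[1][0] = 5 + -4 = 1, A[0][2] + B[2][0] = 5 + 9 = 14) = 1 (attained at k = 1)
  C[0][1] = min over k of (A[0][0] + B[0][1] = -4 + 4 = 0, A[0][1] + B[1][1] = 5 + -2 = 3, A[0][2] + B[2][1] = 5 + -5 = 0) = 0 (attained at k = 0)
  C[0][2] = min over k of (A[0][0] + B[0][2] = -4 + 3 = -1, A[0][1] + B[1][2] = 5 + -4 = 1, A[0][2] + B[2][2] = 5 + 1 = 6) = -1 (attained at k = 0)
  C[1][0] = min over k of (A[1][0] + B[0][0] = -4 + 8 = 4, A[1][1] + B[1][0] = 1 + -4 = -3, A[1][2] + B[2][0] = -3 + 9 = 6) = -3 (attained at k = 1)
  C[1][1] = min over k of (A[1][0] + B[0][1] = -4 + 4 = 0, A[1][1] + B[1][1] = 1 + -2 = -1, A[1][2] + B[2][1] = -3 + -5 = -8) = -8 (attained at k = 2)
  C[1][2] = min over k of (A[1][0] + B[0][2] = -4 + 3 = -1, A[1][1] + B[1][2] = 1 + -4 = -3, A[1][2] + B[2][2] = -3 + 1 = -2) = -3 (attained at k = 1)
  C[2][0] = min over k of (A[2][0] + B[0][0] = 5 + 8 = 13, A[2][1] + B[1][0] = -2 + -4 = -6, A[2][2] + B[2][0] = -3 + 9 = 6) = -6 (attained at k = 1)
  C[2][1] = min over k of (A[2][0] + B[0][1] = 5 + 4 = 9, A[2][1] + B[1][1] = -2 + -2 = -4, A[2][2] + B[2][1] = -3 + -5 = -8) = -8 (attained at k = 2)
  C[2][2] = min over k of (A[2][0] + B[0][2] = 5 + 3 = 8, A[2][1] + B[1][2] = -2 + -4 = -6, A[2][2] + B[2][2] = -3 + 1 = -2) = -6 (attained at k = 1)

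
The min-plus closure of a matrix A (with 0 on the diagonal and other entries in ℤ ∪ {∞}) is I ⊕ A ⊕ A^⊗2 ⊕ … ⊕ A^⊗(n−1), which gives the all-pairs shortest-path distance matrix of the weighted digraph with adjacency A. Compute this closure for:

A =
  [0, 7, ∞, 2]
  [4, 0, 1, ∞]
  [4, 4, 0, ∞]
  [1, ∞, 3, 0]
Closure =
  [0, 7, 5, 2]
  [4, 0, 1, 6]
  [4, 4, 0, 6]
  [1, 7, 3, 0]

This is the Floyd-Warshall all-pairs shortest-path computation. For each intermediate vertex k = 0, 1, …, 3, update dist[i][j] ← min(dist[i][j], dist[i][k] + dist[k][j]). The final matrix gives, for each (i, j), the minimum total weight of any directed path from i to j (possibly empty when i = j).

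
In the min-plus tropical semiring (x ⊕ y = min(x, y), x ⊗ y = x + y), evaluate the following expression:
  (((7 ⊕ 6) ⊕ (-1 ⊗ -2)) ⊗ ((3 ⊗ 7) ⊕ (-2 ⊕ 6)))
(((7 ⊕ 6) ⊕ (-1 ⊗ -2)) ⊗ ((3 ⊗ 7) ⊕ (-2 ⊕ 6))) = -5

Expand innermost to outermost. Recall ⊕ takes the minimum of its arguments and ⊗ takes their sum. Working out the expression (((7 ⊕ 6) ⊕ (-1 ⊗ -2)) ⊗ ((3 ⊗ 7) ⊕ (-2 ⊕ 6))) gives -5.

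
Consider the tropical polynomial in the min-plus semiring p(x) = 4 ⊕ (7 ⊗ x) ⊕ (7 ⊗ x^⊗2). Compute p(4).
p(4) = 4

A tropical monomial a ⊗ x^⊗i evaluates to a + i · x. Evaluating each term at x = 4:
  Term 0 contributes 4 + 0 · 4 = 4
  Term 1 contributes 7 + 1 · 4 = 11
  Term 2 contributes 7 + 2 · 4 = 15
p(4) = ⊕ of these = min[4, 11, 15] = 4.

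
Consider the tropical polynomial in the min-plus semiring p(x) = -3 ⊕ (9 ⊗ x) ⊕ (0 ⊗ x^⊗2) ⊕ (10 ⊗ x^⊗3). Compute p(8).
p(8) = -3

A tropical monomial a ⊗ x^⊗i evaluates to a + i · x. Evaluating each term at x = 8:
  Term 0 contributes -3 + 0 · 8 = -3
  Term 1 contributes 9 + 1 · 8 = 17
  Term 2 contributes 0 + 2 · 8 = 16
  Term 3 contributes 10 + 3 · 8 = 34
p(8) = ⊕ of these = min[-3, 17, 16, 34] = -3.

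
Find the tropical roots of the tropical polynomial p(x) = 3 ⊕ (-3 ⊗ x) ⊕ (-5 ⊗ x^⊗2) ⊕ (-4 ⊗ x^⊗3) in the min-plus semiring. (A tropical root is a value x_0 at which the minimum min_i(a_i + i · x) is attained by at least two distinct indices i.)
Roots: {-1, 2, 6}

Each tropical root is a break point of the lower envelope of the lines y = a_i + i · x (there are 4 lines, with slopes 0, 1, ..., 3). Only the lines that attain the minimum somewhere contribute to roots; other lines are dominated. Here the surviving (envelope) indices are i = 3, i = 2, i = 1, i = 0.
Intersections between consecutive envelope lines give the roots: for adjacent envelope indices i < j the intersection is x = (a_i − a_j) / (j − i). Reading off the sorted break points: {-1, 2, 6}.
Verification: at each break x_0, at least two indices attain the minimum of min_i(a_i + i · x_0).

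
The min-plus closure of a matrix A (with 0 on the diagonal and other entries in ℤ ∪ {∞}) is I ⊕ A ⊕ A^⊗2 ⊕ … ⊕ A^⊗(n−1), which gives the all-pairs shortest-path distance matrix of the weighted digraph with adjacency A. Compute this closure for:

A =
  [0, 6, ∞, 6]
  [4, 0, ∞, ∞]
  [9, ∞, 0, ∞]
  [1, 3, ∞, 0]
Closure =
  [0, 6, ∞, 6]
  [4, 0, ∞, 10]
  [9, 15, 0, 15]
  [1, 3, ∞, 0]

This is the Floyd-Warshall all-pairs shortest-path computation. For each intermediate vertex k = 0, 1, …, 3, update dist[i][j] ← min(dist[i][j], dist[i][k] + dist[k][j]). The final matrix gives, for each (i, j), the minimum total weight of any directed path from i to j (possibly empty when i = j).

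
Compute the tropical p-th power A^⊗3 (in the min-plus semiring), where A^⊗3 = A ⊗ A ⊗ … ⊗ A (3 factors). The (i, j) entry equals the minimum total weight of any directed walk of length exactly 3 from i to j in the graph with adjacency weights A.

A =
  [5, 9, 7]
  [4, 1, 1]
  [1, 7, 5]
A^⊗3 =
  [11, 11, 11]
  [3, 3, 3]
  [9, 9, 9]

Each entry (A^⊗3)_ij equals the minimum over all length-3 walks i = v_0 → v_1 → … → v_3 = j of Σ_t A[v_t][v_{t+1}]. For example, for (i, j) = (0, 2) we minimise over 9 possible intermediate vertex sequences; the minimum is 11, attained along the walk 0 → 1 → 1 → 2.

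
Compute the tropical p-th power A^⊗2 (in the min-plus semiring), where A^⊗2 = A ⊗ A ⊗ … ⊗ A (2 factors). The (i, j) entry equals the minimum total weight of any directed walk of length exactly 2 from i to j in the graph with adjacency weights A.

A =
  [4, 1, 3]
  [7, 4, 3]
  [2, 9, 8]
A^⊗2 =
  [5, 5, 4]
  [5, 8, 7]
  [6, 3, 5]

Each entry (A^⊗2)_ij equals the minimum over all length-2 walks i = v_0 → v_1 → … → v_2 = j of Σ_t A[v_t][v_{t+1}]. For example, for (i, j) = (0, 2) we minimise over 3 possible intermediate vertex sequences; the minimum is 4, attained along the walk 0 → 1 → 2.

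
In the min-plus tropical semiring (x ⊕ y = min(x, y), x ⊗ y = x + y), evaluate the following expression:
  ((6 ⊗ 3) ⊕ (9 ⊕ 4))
((6 ⊗ 3) ⊕ (9 ⊕ 4)) = 4

Expand innermost to outermost. Recall ⊕ takes the minimum of its arguments and ⊗ takes their sum. Working out the expression ((6 ⊗ 3) ⊕ (9 ⊕ 4)) gives 4.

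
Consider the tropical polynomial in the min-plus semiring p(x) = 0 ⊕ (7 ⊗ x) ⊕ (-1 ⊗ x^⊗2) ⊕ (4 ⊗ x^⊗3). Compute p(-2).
p(-2) = -5

A tropical monomial a ⊗ x^⊗i evaluates to a + i · x. Evaluating each term at x = -2:
  Term 0 contributes 0 + 0 · -2 = 0
  Term 1 contributes 7 + 1 · -2 = 5
  Term 2 contributes -1 + 2 · -2 = -5
  Term 3 contributes 4 + 3 · -2 = -2
p(-2) = ⊕ of these = min[0, 5, -5, -2] = -5.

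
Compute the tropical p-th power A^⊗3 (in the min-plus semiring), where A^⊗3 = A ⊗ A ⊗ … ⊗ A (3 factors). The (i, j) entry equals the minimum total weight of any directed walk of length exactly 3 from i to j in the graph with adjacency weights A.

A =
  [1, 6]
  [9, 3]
A^⊗3 =
  [3, 8]
  [11, 9]

Each entry (A^⊗3)_ij equals the minimum over all length-3 walks i = v_0 → v_1 → … → v_3 = j of Σ_t A[v_t][v_{t+1}]. For example, for (i, j) = (0, 1) we minimise over 4 possible intermediate vertex sequences; the minimum is 8, attained along the walk 0 → 0 → 0 → 1.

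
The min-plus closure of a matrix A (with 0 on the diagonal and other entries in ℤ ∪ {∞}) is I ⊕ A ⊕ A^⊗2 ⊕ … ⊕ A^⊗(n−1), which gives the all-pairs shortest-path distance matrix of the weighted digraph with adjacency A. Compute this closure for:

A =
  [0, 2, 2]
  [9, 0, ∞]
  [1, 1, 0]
Closure =
  [0, 2, 2]
  [9, 0, 11]
  [1, 1, 0]

This is the Floyd-Warshall all-pairs shortest-path computation. For each intermediate vertex k = 0, 1, …, 2, update dist[i][j] ← min(dist[i][j], dist[i][k] + dist[k][j]). The final matrix gives, for each (i, j), the minimum total weight of any directed path from i to j (possibly empty when i = j).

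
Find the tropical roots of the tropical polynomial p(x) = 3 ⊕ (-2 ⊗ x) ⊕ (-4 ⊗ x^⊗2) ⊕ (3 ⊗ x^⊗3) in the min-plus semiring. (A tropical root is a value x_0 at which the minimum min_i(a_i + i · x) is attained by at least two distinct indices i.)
Roots: {-7, 2, 5}

Each tropical root is a break point of the lower envelope of the lines y = a_i + i · x (there are 4 lines, with slopes 0, 1, ..., 3). Only the lines that attain the minimum somewhere contribute to roots; other lines are dominated. Here the surviving (envelope) indices are i = 3, i = 2, i = 1, i = 0.
Intersections between consecutive envelope lines give the roots: for adjacent envelope indices i < j the intersection is x = (a_i − a_j) / (j − i). Reading off the sorted break points: {-7, 2, 5}.
Verification: at each break x_0, at least two indices attain the minimum of min_i(a_i + i · x_0).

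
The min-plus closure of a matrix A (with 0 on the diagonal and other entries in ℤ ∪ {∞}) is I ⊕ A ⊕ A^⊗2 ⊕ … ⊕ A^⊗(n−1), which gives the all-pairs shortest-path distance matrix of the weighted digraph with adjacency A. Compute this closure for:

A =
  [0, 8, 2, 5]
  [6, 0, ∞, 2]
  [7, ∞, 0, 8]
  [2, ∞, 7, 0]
Closure =
  [0, 8, 2, 5]
  [4, 0, 6, 2]
  [7, 15, 0, 8]
  [2, 10, 4, 0]

This is the Floyd-Warshall all-pairs shortest-path computation. For each intermediate vertex k = 0, 1, …, 3, update dist[i][j] ← min(dist[i][j], dist[i][k] + dist[k][j]). The final matrix gives, for each (i, j), the minimum total weight of any directed path from i to j (possibly empty when i = j).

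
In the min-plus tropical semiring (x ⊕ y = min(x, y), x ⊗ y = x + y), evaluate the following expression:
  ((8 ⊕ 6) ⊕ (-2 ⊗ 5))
((8 ⊕ 6) ⊕ (-2 ⊗ 5)) = 3

Expand innermost to outermost. Recall ⊕ takes the minimum of its arguments and ⊗ takes their sum. Working out the expression ((8 ⊕ 6) ⊕ (-2 ⊗ 5)) gives 3.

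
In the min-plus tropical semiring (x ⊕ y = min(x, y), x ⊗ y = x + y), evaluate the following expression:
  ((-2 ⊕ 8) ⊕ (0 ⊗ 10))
((-2 ⊕ 8) ⊕ (0 ⊗ 10)) = -2

Expand innermost to outermost. Recall ⊕ takes the minimum of its arguments and ⊗ takes their sum. Working out the expression ((-2 ⊕ 8) ⊕ (0 ⊗ 10)) gives -2.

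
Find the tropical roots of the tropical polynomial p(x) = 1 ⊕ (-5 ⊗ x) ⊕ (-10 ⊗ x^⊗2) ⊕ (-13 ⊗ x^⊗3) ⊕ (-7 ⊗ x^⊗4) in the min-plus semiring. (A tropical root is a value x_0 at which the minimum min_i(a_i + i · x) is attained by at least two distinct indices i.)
Roots: {-6, 3, 5, 6}

Each tropical root is a break point of the lower envelope of the lines y = a_i + i · x (there are 5 lines, with slopes 0, 1, ..., 4). Only the lines that attain the minimum somewhere contribute to roots; other lines are dominated. Here the surviving (envelope) indices are i = 4, i = 3, i = 2, i = 1, i = 0.
Intersections between consecutive envelope lines give the roots: for adjacent envelope indices i < j the intersection is x = (a_i − a_j) / (j − i). Reading off the sorted break points: {-6, 3, 5, 6}.
Verification: at each break x_0, at least two indices attain the minimum of min_i(a_i + i · x_0).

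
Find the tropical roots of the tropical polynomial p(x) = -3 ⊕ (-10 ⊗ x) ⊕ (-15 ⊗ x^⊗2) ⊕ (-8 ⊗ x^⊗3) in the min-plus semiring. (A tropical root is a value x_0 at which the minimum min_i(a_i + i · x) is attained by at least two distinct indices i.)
Roots: {-7, 5, 7}

Each tropical root is a break point of the lower envelope of the lines y = a_i + i · x (there are 4 lines, with slopes 0, 1, ..., 3). Only the lines that attain the minimum somewhere contribute to roots; other lines are dominated. Here the surviving (envelope) indices are i = 3, i = 2, i = 1, i = 0.
Intersections between consecutive envelope lines give the roots: for adjacent envelope indices i < j the intersection is x = (a_i − a_j) / (j − i). Reading off the sorted break points: {-7, 5, 7}.
Verification: at each break x_0, at least two indices attain the minimum of min_i(a_i + i · x_0).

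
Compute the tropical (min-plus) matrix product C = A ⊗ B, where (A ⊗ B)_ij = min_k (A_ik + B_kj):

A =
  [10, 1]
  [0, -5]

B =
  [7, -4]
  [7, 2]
A ⊗ B =
  [8, 3]
  [2, -4]

Apply the min-plus product entry-by-entry:
  C[0][0] = min over k of (A[0][0] + B[0][0] = 10 + 7 = 17, A[0][1] + B[1][0] = 1 + 7 = 8) = 8 (attained at k = 1)
  C[0][1] = min over k of (A[0][0] + B[0][1] = 10 + -4 = 6, A[0][1] + B[1][1] = 1 + 2 = 3) = 3 (attained at k = 1)
  C[1][0] = min over k of (A[1][0] + B[0][0] = 0 + 7 = 7, A[1][1] + B[1][0] = -5 + 7 = 2) = 2 (attained at k = 1)
  C[1][1] = min over k of (A[1][0] + B[0][1] = 0 + -4 = -4, A[1][1] + B[1][1] = -5 + 2 = -3) = -4 (attained at k = 0)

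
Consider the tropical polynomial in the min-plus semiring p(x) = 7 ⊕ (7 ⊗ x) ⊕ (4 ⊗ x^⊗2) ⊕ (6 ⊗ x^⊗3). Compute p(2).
p(2) = 7

A tropical monomial a ⊗ x^⊗i evaluates to a + i · x. Evaluating each term at x = 2:
  Term 0 contributes 7 + 0 · 2 = 7
  Term 1 contributes 7 + 1 · 2 = 9
  Term 2 contributes 4 + 2 · 2 = 8
  Term 3 contributes 6 + 3 · 2 = 12
p(2) = ⊕ of these = min[7, 9, 8, 12] = 7.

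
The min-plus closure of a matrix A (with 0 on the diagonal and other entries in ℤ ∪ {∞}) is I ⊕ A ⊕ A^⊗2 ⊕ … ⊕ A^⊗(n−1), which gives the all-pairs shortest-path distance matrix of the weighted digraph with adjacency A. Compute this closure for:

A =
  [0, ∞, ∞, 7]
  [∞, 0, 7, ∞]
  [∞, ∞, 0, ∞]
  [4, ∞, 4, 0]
Closure =
  [0, ∞, 11, 7]
  [∞, 0, 7, ∞]
  [∞, ∞, 0, ∞]
  [4, ∞, 4, 0]

This is the Floyd-Warshall all-pairs shortest-path computation. For each intermediate vertex k = 0, 1, …, 3, update dist[i][j] ← min(dist[i][j], dist[i][k] + dist[k][j]). The final matrix gives, for each (i, j), the minimum total weight of any directed path from i to j (possibly empty when i = j).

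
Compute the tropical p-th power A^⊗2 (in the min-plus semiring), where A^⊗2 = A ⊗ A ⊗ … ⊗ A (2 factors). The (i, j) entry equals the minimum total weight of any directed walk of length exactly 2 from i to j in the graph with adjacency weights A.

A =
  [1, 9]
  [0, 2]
A^⊗2 =
  [2, 10]
  [1, 4]

Each entry (A^⊗2)_ij equals the minimum over all length-2 walks i = v_0 → v_1 → … → v_2 = j of Σ_t A[v_t][v_{t+1}]. For example, for (i, j) = (0, 1) we minimise over 2 possible intermediate vertex sequences; the minimum is 10, attained along the walk 0 → 0 → 1.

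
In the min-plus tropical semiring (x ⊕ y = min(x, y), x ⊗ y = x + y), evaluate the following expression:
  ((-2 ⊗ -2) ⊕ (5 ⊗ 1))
((-2 ⊗ -2) ⊕ (5 ⊗ 1)) = -4

Expand innermost to outermost. Recall ⊕ takes the minimum of its arguments and ⊗ takes their sum. Working out the expression ((-2 ⊗ -2) ⊕ (5 ⊗ 1)) gives -4.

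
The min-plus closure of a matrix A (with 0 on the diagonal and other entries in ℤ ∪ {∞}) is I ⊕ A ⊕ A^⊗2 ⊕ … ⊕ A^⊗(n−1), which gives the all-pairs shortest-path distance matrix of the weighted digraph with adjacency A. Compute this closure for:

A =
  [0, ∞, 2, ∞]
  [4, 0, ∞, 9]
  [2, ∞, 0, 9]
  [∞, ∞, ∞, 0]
Closure =
  [0, ∞, 2, 11]
  [4, 0, 6, 9]
  [2, ∞, 0, 9]
  [∞, ∞, ∞, 0]

This is the Floyd-Warshall all-pairs shortest-path computation. For each intermediate vertex k = 0, 1, …, 3, update dist[i][j] ← min(dist[i][j], dist[i][k] + dist[k][j]). The final matrix gives, for each (i, j), the minimum total weight of any directed path from i to j (possibly empty when i = j).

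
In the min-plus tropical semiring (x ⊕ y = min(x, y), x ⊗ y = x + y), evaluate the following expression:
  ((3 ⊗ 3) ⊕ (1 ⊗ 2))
((3 ⊗ 3) ⊕ (1 ⊗ 2)) = 3

Expand innermost to outermost. Recall ⊕ takes the minimum of its arguments and ⊗ takes their sum. Working out the expression ((3 ⊗ 3) ⊕ (1 ⊗ 2)) gives 3.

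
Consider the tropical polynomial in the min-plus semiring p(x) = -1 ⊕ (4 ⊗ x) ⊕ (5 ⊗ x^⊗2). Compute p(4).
p(4) = -1

A tropical monomial a ⊗ x^⊗i evaluates to a + i · x. Evaluating each term at x = 4:
  Term 0 contributes -1 + 0 · 4 = -1
  Term 1 contributes 4 + 1 · 4 = 8
  Term 2 contributes 5 + 2 · 4 = 13
p(4) = ⊕ of these = min[-1, 8, 13] = -1.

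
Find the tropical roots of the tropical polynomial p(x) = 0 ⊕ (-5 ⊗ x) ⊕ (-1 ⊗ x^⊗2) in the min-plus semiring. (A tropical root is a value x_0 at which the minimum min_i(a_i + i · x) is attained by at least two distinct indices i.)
Roots: {-4, 5}

Each tropical root is a break point of the lower envelope of the lines y = a_i + i · x (there are 3 lines, with slopes 0, 1, ..., 2). Only the lines that attain the minimum somewhere contribute to roots; other lines are dominated. Here the surviving (envelope) indices are i = 2, i = 1, i = 0.
Intersections between consecutive envelope lines give the roots: for adjacent envelope indices i < j the intersection is x = (a_i − a_j) / (j − i). Reading off the sorted break points: {-4, 5}.
Verification: at each break x_0, at least two indices attain the minimum of min_i(a_i + i · x_0).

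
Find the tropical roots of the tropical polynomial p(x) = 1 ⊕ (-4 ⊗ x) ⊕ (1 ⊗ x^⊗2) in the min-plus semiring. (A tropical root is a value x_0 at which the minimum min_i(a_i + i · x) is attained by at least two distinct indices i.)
Roots: {-5, 5}

Each tropical root is a break point of the lower envelope of the lines y = a_i + i · x (there are 3 lines, with slopes 0, 1, ..., 2). Only the lines that attain the minimum somewhere contribute to roots; other lines are dominated. Here the surviving (envelope) indices are i = 2, i = 1, i = 0.
Intersections between consecutive envelope lines give the roots: for adjacent envelope indices i < j the intersection is x = (a_i − a_j) / (j − i). Reading off the sorted break points: {-5, 5}.
Verification: at each break x_0, at least two indices attain the minimum of min_i(a_i + i · x_0).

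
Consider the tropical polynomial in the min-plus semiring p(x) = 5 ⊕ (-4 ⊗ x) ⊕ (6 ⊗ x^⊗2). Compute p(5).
p(5) = 1

A tropical monomial a ⊗ x^⊗i evaluates to a + i · x. Evaluating each term at x = 5:
  Term 0 contributes 5 + 0 · 5 = 5
  Term 1 contributes -4 + 1 · 5 = 1
  Term 2 contributes 6 + 2 · 5 = 16
p(5) = ⊕ of these = min[5, 1, 16] = 1.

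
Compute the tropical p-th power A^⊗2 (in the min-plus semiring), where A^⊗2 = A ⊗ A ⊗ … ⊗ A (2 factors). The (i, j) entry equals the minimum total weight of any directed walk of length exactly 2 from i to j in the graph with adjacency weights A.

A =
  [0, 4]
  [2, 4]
A^⊗2 =
  [0, 4]
  [2, 6]

Each entry (A^⊗2)_ij equals the minimum over all length-2 walks i = v_0 → v_1 → … → v_2 = j of Σ_t A[v_t][v_{t+1}]. For example, for (i, j) = (0, 1) we minimise over 2 possible intermediate vertex sequences; the minimum is 4, attained along the walk 0 → 0 → 1.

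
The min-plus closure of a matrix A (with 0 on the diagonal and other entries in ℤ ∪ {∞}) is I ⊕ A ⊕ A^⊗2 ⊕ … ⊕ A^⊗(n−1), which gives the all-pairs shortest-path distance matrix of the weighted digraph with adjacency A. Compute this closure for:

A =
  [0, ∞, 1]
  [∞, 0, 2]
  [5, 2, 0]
Closure =
  [0, 3, 1]
  [7, 0, 2]
  [5, 2, 0]

This is the Floyd-Warshall all-pairs shortest-path computation. For each intermediate vertex k = 0, 1, …, 2, update dist[i][j] ← min(dist[i][j], dist[i][k] + dist[k][j]). The final matrix gives, for each (i, j), the minimum total weight of any directed path from i to j (possibly empty when i = j).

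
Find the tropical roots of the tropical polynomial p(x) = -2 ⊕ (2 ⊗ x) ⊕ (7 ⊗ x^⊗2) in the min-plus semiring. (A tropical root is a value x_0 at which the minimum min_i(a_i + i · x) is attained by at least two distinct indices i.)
Roots: {-5, -4}

Each tropical root is a break point of the lower envelope of the lines y = a_i + i · x (there are 3 lines, with slopes 0, 1, ..., 2). Only the lines that attain the minimum somewhere contribute to roots; other lines are dominated. Here the surviving (envelope) indices are i = 2, i = 1, i = 0.
Intersections between consecutive envelope lines give the roots: for adjacent envelope indices i < j the intersection is x = (a_i − a_j) / (j − i). Reading off the sorted break points: {-5, -4}.
Verification: at each break x_0, at least two indices attain the minimum of min_i(a_i + i · x_0).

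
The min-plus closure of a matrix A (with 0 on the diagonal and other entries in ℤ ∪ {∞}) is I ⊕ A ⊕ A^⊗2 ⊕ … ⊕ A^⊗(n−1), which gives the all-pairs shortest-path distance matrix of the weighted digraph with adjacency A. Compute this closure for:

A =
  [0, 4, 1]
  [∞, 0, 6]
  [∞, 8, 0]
Closure =
  [0, 4, 1]
  [∞, 0, 6]
  [∞, 8, 0]

This is the Floyd-Warshall all-pairs shortest-path computation. For each intermediate vertex k = 0, 1, …, 2, update dist[i][j] ← min(dist[i][j], dist[i][k] + dist[k][j]). The final matrix gives, for each (i, j), the minimum total weight of any directed path from i to j (possibly empty when i = j).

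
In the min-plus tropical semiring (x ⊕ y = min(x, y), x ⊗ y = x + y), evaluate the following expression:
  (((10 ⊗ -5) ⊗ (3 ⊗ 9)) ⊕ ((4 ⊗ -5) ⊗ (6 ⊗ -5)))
(((10 ⊗ -5) ⊗ (3 ⊗ 9)) ⊕ ((4 ⊗ -5) ⊗ (6 ⊗ -5))) = 0

Expand innermost to outermost. Recall ⊕ takes the minimum of its arguments and ⊗ takes their sum. Working out the expression (((10 ⊗ -5) ⊗ (3 ⊗ 9)) ⊕ ((4 ⊗ -5) ⊗ (6 ⊗ -5))) gives 0.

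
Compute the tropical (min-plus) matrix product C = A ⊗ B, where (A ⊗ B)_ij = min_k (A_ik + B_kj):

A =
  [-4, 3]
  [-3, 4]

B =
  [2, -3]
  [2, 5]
A ⊗ B =
  [-2, -7]
  [-1, -6]

Apply the min-plus product entry-by-entry:
  C[0][0] = min over k of (A[0][0] + B[0][0] = -4 + 2 = -2, A[0][1] + B[1][0] = 3 + 2 = 5) = -2 (attained at k = 0)
  C[0][1] = min over k of (A[0][0] + B[0][1] = -4 + -3 = -7, A[0][1] + B[1][1] = 3 + 5 = 8) = -7 (attained at k = 0)
  C[1][0] = min over k of (A[1][0] + B[0][0] = -3 + 2 = -1, A[1][1] + B[1][0] = 4 + 2 = 6) = -1 (attained at k = 0)
  C[1][1] = min over k of (A[1][0] + B[0][1] = -3 + -3 = -6, A[1][1] + B[1][1] = 4 + 5 = 9) = -6 (attained at k = 0)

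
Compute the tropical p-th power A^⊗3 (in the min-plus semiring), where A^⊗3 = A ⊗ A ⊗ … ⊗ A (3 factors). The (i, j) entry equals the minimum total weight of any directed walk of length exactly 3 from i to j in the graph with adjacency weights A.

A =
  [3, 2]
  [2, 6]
A^⊗3 =
  [7, 6]
  [6, 7]

Each entry (A^⊗3)_ij equals the minimum over all length-3 walks i = v_0 → v_1 → … → v_3 = j of Σ_t A[v_t][v_{t+1}]. For example, for (i, j) = (0, 1) we minimise over 4 possible intermediate vertex sequences; the minimum is 6, attained along the walk 0 → 1 → 0 → 1.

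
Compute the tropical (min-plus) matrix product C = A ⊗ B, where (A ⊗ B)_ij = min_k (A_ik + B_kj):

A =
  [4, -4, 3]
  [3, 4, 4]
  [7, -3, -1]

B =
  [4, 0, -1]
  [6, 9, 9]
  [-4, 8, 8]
A ⊗ B =
  [-1, 4, 3]
  [0, 3, 2]
  [-5, 6, 6]

Apply the min-plus product entry-by-entry:
  C[0][0] = min over k of (A[0][0] + B[0][0] = 4 + 4 = 8, A[0][1] + B[1][0] = -4 + 6 = 2, A[0][2] + B[2][0] = 3 + -4 = -1) = -1 (attained at k = 2)
  C[0][1] = min over k of (A[0][0] + B[0][1] = 4 + 0 = 4, A[0][1] + B[1][1] = -4 + 9 = 5, A[0][2] + B[2][1] = 3 + 8 = 11) = 4 (attained at k = 0)
  C[0][2] = min over k of (A[0][0] + B[0][2] = 4 + -1 = 3, A[0][1] + B[1][2] = -4 + 9 = 5, A[0][2] + B[2][2] = 3 + 8 = 11) = 3 (attained at k = 0)
  C[1][0] = min over k of (A[1][0] + B[0][0] = 3 + 4 = 7, A[1][1] + B[1][0] = 4 + 6 = 10, A[1][2] + B[2][0] = 4 + -4 = 0) = 0 (attained at k = 2)
  C[1][1] = min over k of (A[1][0] + B[0][1] = 3 + 0 = 3, A[1][1] + B[1][1] = 4 + 9 = 13, A[1][2] + B[2][1] = 4 + 8 = 12) = 3 (attained at k = 0)
  C[1][2] = min over k of (A[1][0] + B[0][2] = 3 + -1 = 2, A[1][1] + B[1][2] = 4 + 9 = 13, A[1][2] + B[2][2] = 4 + 8 = 12) = 2 (attained at k = 0)
  C[2][0] = min over k of (A[2][0] + B[0][0] = 7 + 4 = 11, A[2][1] + B[1][0] = -3 + 6 = 3, A[2][2] + B[2][0] = -1 + -4 = -5) = -5 (attained at k = 2)
  C[2][1] = min over k of (A[2][0] + B[0][1] = 7 + 0 = 7, A[2][1] + B[1][1] = -3 + 9 = 6, A[2][2] + B[2][1] = -1 + 8 = 7) = 6 (attained at k = 1)
  C[2][2] = min over k of (A[2][0] + B[0][2] = 7 + -1 = 6, A[2][1] + B[1][2] = -3 + 9 = 6, A[2][2] + B[2][2] = -1 + 8 = 7) = 6 (attained at k = 0)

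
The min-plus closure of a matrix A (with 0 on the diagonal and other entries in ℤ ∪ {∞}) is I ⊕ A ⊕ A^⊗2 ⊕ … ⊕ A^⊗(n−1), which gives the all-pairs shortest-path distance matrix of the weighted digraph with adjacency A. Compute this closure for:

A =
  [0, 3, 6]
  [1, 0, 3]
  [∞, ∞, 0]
Closure =
  [0, 3, 6]
  [1, 0, 3]
  [∞, ∞, 0]

This is the Floyd-Warshall all-pairs shortest-path computation. For each intermediate vertex k = 0, 1, …, 2, update dist[i][j] ← min(dist[i][j], dist[i][k] + dist[k][j]). The final matrix gives, for each (i, j), the minimum total weight of any directed path from i to j (possibly empty when i = j).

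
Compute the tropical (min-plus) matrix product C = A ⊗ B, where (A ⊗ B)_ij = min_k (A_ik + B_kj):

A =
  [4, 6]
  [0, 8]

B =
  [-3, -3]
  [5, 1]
A ⊗ B =
  [1, 1]
  [-3, -3]

Apply the min-plus product entry-by-entry:
  C[0][0] = min over k of (A[0][0] + B[0][0] = 4 + -3 = 1, A[0][1] + B[1][0] = 6 + 5 = 11) = 1 (attained at k = 0)
  C[0][1] = min over k of (A[0][0] + B[0][1] = 4 + -3 = 1, A[0][1] + B[1][1] = 6 + 1 = 7) = 1 (attained at k = 0)
  C[1][0] = min over k of (A[1][0] + B[0][0] = 0 + -3 = -3, A[1][1] + B[1][0] = 8 + 5 = 13) = -3 (attained at k = 0)
  C[1][1] = min over k of (A[1][0] + B[0][1] = 0 + -3 = -3, A[1][1] + B[1][1] = 8 + 1 = 9) = -3 (attained at k = 0)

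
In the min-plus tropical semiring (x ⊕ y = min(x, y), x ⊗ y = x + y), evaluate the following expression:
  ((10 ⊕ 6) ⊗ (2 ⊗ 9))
((10 ⊕ 6) ⊗ (2 ⊗ 9)) = 17

Expand innermost to outermost. Recall ⊕ takes the minimum of its arguments and ⊗ takes their sum. Working out the expression ((10 ⊕ 6) ⊗ (2 ⊗ 9)) gives 17.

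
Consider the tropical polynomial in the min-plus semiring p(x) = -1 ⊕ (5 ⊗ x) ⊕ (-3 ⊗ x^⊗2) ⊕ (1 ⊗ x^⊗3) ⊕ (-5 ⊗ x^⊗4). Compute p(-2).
p(-2) = -13

A tropical monomial a ⊗ x^⊗i evaluates to a + i · x. Evaluating each term at x = -2:
  Term 0 contributes -1 + 0 · -2 = -1
  Term 1 contributes 5 + 1 · -2 = 3
  Term 2 contributes -3 + 2 · -2 = -7
  Term 3 contributes 1 + 3 · -2 = -5
  Term 4 contributes -5 + 4 · -2 = -13
p(-2) = ⊕ of these = min[-1, 3, -7, -5, -13] = -13.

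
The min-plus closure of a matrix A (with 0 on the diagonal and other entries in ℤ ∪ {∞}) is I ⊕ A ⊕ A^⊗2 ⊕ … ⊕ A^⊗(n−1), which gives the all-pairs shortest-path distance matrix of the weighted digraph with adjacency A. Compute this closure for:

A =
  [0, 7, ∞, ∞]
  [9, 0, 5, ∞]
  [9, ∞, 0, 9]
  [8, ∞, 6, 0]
Closure =
  [0, 7, 12, 21]
  [9, 0, 5, 14]
  [9, 16, 0, 9]
  [8, 15, 6, 0]

This is the Floyd-Warshall all-pairs shortest-path computation. For each intermediate vertex k = 0, 1, …, 3, update dist[i][j] ← min(dist[i][j], dist[i][k] + dist[k][j]). The final matrix gives, for each (i, j), the minimum total weight of any directed path from i to j (possibly empty when i = j).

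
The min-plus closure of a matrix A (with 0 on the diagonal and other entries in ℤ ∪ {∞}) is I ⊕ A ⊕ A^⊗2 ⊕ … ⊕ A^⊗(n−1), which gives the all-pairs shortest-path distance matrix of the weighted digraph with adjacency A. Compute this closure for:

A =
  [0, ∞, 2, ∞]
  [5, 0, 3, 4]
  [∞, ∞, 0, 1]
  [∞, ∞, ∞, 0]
Closure =
  [0, ∞, 2, 3]
  [5, 0, 3, 4]
  [∞, ∞, 0, 1]
  [∞, ∞, ∞, 0]

This is the Floyd-Warshall all-pairs shortest-path computation. For each intermediate vertex k = 0, 1, …, 3, update dist[i][j] ← min(dist[i][j], dist[i][k] + dist[k][j]). The final matrix gives, for each (i, j), the minimum total weight of any directed path from i to j (possibly empty when i = j).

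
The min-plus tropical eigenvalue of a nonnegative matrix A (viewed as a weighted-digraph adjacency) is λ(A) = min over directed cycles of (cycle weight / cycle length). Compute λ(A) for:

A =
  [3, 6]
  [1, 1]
λ(A) = 1

Enumerate directed cycles and compute their means (weight / length). Sample:
  cycle 0 → 0: weight = 3, length = 1, mean = 3/1 ≈ 3.000
  cycle 1 → 1: weight = 1, length = 1, mean = 1/1 ≈ 1.000
  cycle 0 → 1 → 0: weight = 7, length = 2, mean = 7/2 ≈ 3.500
  cycle 1 → 0 → 1: weight = 7, length = 2, mean = 7/2 ≈ 3.500
Minimum mean = 1.000, attained e.g. along the cycle 1 → 1 with weight 1 and length 1. So λ(A) = 1/1 = 1.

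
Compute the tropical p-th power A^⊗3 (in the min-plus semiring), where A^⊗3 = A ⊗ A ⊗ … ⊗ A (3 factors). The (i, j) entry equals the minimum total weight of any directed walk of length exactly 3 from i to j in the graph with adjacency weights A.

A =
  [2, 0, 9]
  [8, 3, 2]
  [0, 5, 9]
A^⊗3 =
  [2, 4, 4]
  [4, 2, 8]
  [4, 2, 2]

Each entry (A^⊗3)_ij equals the minimum over all length-3 walks i = v_0 → v_1 → … → v_3 = j of Σ_t A[v_t][v_{t+1}]. For example, for (i, j) = (0, 2) we minimise over 9 possible intermediate vertex sequences; the minimum is 4, attained along the walk 0 → 0 → 1 → 2.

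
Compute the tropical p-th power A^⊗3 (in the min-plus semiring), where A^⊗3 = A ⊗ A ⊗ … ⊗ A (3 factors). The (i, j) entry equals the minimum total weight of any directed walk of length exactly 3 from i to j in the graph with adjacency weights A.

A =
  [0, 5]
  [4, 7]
A^⊗3 =
  [0, 5]
  [4, 9]

Each entry (A^⊗3)_ij equals the minimum over all length-3 walks i = v_0 → v_1 → … → v_3 = j of Σ_t A[v_t][v_{t+1}]. For example, for (i, j) = (0, 1) we minimise over 4 possible intermediate vertex sequences; the minimum is 5, attained along the walk 0 → 0 → 0 → 1.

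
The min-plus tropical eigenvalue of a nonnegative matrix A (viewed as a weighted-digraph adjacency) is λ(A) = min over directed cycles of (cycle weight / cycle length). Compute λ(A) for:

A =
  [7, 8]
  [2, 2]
λ(A) = 2

Enumerate directed cycles and compute their means (weight / length). Sample:
  cycle 0 → 0: weight = 7, length = 1, mean = 7/1 ≈ 7.000
  cycle 1 → 1: weight = 2, length = 1, mean = 2/1 ≈ 2.000
  cycle 0 → 1 → 0: weight = 10, length = 2, mean = 10/2 ≈ 5.000
  cycle 1 → 0 → 1: weight = 10, length = 2, mean = 10/2 ≈ 5.000
Minimum mean = 2.000, attained e.g. along the cycle 1 → 1 with weight 2 and length 1. So λ(A) = 2/1 = 2.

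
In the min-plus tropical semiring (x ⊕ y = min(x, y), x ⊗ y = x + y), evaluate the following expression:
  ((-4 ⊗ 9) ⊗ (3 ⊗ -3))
((-4 ⊗ 9) ⊗ (3 ⊗ -3)) = 5

Expand innermost to outermost. Recall ⊕ takes the minimum of its arguments and ⊗ takes their sum. Working out the expression ((-4 ⊗ 9) ⊗ (3 ⊗ -3)) gives 5.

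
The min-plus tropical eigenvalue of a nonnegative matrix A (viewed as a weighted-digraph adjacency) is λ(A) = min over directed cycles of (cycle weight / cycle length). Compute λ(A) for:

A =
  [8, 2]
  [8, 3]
λ(A) = 3

Enumerate directed cycles and compute their means (weight / length). Sample:
  cycle 0 → 0: weight = 8, length = 1, mean = 8/1 ≈ 8.000
  cycle 1 → 1: weight = 3, length = 1, mean = 3/1 ≈ 3.000
  cycle 0 → 1 → 0: weight = 10, length = 2, mean = 10/2 ≈ 5.000
  cycle 1 → 0 → 1: weight = 10, length = 2, mean = 10/2 ≈ 5.000
Minimum mean = 3.000, attained e.g. along the cycle 1 → 1 with weight 3 and length 1. So λ(A) = 3/1 = 3.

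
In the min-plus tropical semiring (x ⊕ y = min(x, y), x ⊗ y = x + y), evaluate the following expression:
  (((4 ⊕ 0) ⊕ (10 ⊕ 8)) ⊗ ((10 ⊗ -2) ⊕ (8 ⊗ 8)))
(((4 ⊕ 0) ⊕ (10 ⊕ 8)) ⊗ ((10 ⊗ -2) ⊕ (8 ⊗ 8))) = 8

Expand innermost to outermost. Recall ⊕ takes the minimum of its arguments and ⊗ takes their sum. Working out the expression (((4 ⊕ 0) ⊕ (10 ⊕ 8)) ⊗ ((10 ⊗ -2) ⊕ (8 ⊗ 8))) gives 8.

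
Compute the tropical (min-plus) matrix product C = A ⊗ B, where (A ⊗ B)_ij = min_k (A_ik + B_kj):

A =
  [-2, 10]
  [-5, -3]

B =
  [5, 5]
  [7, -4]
A ⊗ B =
  [3, 3]
  [0, -7]

Apply the min-plus product entry-by-entry:
  C[0][0] = min over k of (A[0][0] + B[0][0] = -2 + 5 = 3, A[0][1] + B[1][0] = 10 + 7 = 17) = 3 (attained at k = 0)
  C[0][1] = min over k of (A[0][0] + B[0][1] = -2 + 5 = 3, A[0][1] + B[1][1] = 10 + -4 = 6) = 3 (attained at k = 0)
  C[1][0] = min over k of (A[1][0] + B[0][0] = -5 + 5 = 0, A[1][1] + B[1][0] = -3 + 7 = 4) = 0 (attained at k = 0)
  C[1][1] = min over k of (A[1][0] + B[0][1] = -5 + 5 = 0, A[1][1] + B[1][1] = -3 + -4 = -7) = -7 (attained at k = 1)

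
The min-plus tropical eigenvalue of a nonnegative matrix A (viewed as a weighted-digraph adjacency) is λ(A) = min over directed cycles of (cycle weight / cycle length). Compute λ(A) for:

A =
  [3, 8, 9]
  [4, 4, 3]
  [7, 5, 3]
λ(A) = 3

Enumerate directed cycles and compute their means (weight / length). Sample:
  cycle 0 → 0: weight = 3, length = 1, mean = 3/1 ≈ 3.000
  cycle 1 → 1: weight = 4, length = 1, mean = 4/1 ≈ 4.000
  cycle 2 → 2: weight = 3, length = 1, mean = 3/1 ≈ 3.000
  cycle 0 → 1 → 0: weight = 12, length = 2, mean = 12/2 ≈ 6.000
  cycle 0 → 2 → 0: weight = 16, length = 2, mean = 16/2 ≈ 8.000
  cycle 1 → 0 → 1: weight = 12, length = 2, mean = 12/2 ≈ 6.000
Minimum mean = 3.000, attained e.g. along the cycle 0 → 0 with weight 3 and length 1. So λ(A) = 3/1 = 3.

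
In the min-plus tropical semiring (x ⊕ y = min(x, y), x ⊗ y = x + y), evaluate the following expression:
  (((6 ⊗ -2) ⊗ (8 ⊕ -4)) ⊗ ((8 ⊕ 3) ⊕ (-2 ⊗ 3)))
(((6 ⊗ -2) ⊗ (8 ⊕ -4)) ⊗ ((8 ⊕ 3) ⊕ (-2 ⊗ 3))) = 1

Expand innermost to outermost. Recall ⊕ takes the minimum of its arguments and ⊗ takes their sum. Working out the expression (((6 ⊗ -2) ⊗ (8 ⊕ -4)) ⊗ ((8 ⊕ 3) ⊕ (-2 ⊗ 3))) gives 1.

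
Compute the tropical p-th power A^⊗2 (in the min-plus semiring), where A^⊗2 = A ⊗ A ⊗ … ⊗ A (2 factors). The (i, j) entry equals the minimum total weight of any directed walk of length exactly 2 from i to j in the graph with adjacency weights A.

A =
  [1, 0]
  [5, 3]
A^⊗2 =
  [2, 1]
  [6, 5]

Each entry (A^⊗2)_ij equals the minimum over all length-2 walks i = v_0 → v_1 → … → v_2 = j of Σ_t A[v_t][v_{t+1}]. For example, for (i, j) = (0, 1) we minimise over 2 possible intermediate vertex sequences; the minimum is 1, attained along the walk 0 → 0 → 1.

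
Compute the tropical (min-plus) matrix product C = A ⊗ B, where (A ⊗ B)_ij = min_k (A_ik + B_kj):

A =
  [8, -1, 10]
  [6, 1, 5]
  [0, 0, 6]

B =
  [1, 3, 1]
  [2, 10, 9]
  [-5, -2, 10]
A ⊗ B =
  [1, 8, 8]
  [0, 3, 7]
  [1, 3, 1]

Apply the min-plus product entry-by-entry:
  C[0][0] = min over k of (A[0][0] + B[0][0] = 8 + 1 = 9, A[0][1] + B[1][0] = -1 + 2 = 1, A[0][2] + B[2][0] = 10 + -5 = 5) = 1 (attained at k = 1)
  C[0][1] = min over k of (A[0][0] + B[0][1] = 8 + 3 = 11, A[0][1] + B[1][1] = -1 + 10 = 9, A[0][2] + B[2][1] = 10 + -2 = 8) = 8 (attained at k = 2)
  C[0][2] = min over k of (A[0][0] + B[0][2] = 8 + 1 = 9, A[0][1] + B[1][2] = -1 + 9 = 8, A[0][2] + B[2][2] = 10 + 10 = 20) = 8 (attained at k = 1)
  C[1][0] = min over k of (A[1][0] + B[0][0] = 6 + 1 = 7, A[1][1] + B[1][0] = 1 + 2 = 3, A[1][2] + B[2][0] = 5 + -5 = 0) = 0 (attained at k = 2)
  C[1][1] = min over k of (A[1][0] + B[0][1] = 6 + 3 = 9, A[1][1] + B[1][1] = 1 + 10 = 11, A[1][2] + B[2][1] = 5 + -2 = 3) = 3 (attained at k = 2)
  C[1][2] = min over k of (A[1][0] + B[0][2] = 6 + 1 = 7, A[1][1] + B[1][2] = 1 + 9 = 10, A[1][2] + B[2][2] = 5 + 10 = 15) = 7 (attained at k = 0)
  C[2][0] = min over k of (A[2][0] + B[0][0] = 0 + 1 = 1, A[2][1] + B[1][0] = 0 + 2 = 2, A[2][2] + B[2][0] = 6 + -5 = 1) = 1 (attained at k = 0)
  C[2][1] = min over k of (A[2][0] + B[0][1] = 0 + 3 = 3, A[2][1] + B[1][1] = 0 + 10 = 10, A[2][2] + B[2][1] = 6 + -2 = 4) = 3 (attained at k = 0)
  C[2][2] = min over k of (A[2][0] + B[0][2] = 0 + 1 = 1, A[2][1] + B[1][2] = 0 + 9 = 9, A[2][2] + B[2][2] = 6 + 10 = 16) = 1 (attained at k = 0)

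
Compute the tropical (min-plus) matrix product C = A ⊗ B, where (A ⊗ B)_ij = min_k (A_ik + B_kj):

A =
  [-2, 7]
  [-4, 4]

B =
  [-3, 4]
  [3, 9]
A ⊗ B =
  [-5, 2]
  [-7, 0]

Apply the min-plus product entry-by-entry:
  C[0][0] = min over k of (A[0][0] + B[0][0] = -2 + -3 = -5, A[0][1] + B[1][0] = 7 + 3 = 10) = -5 (attained at k = 0)
  C[0][1] = min over k of (A[0][0] + B[0][1] = -2 + 4 = 2, A[0][1] + B[1][1] = 7 + 9 = 16) = 2 (attained at k = 0)
  C[1][0] = min over k of (A[1][0] + B[0][0] = -4 + -3 = -7, A[1][1] + B[1][0] = 4 + 3 = 7) = -7 (attained at k = 0)
  C[1][1] = min over k of (A[1][0] + B[0][1] = -4 + 4 = 0, A[1][1] + B[1][1] = 4 + 9 = 13) = 0 (attained at k = 0)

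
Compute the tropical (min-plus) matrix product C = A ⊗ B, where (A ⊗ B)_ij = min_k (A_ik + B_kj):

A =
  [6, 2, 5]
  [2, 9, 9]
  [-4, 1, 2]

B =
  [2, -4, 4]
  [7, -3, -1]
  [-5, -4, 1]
A ⊗ B =
  [0, -1, 1]
  [4, -2, 6]
  [-3, -8, 0]

Apply the min-plus product entry-by-entry:
  C[0][0] = min over k of (A[0][0] + B[0][0] = 6 + 2 = 8, A[0][1] + B[1][0] = 2 + 7 = 9, A[0][2] + B[2][0] = 5 + -5 = 0) = 0 (attained at k = 2)
  C[0][1] = min over k of (A[0][0] + B[0][1] = 6 + -4 = 2, A[0][1] + B[1][1] = 2 + -3 = -1, A[0][2] + B[2][1] = 5 + -4 = 1) = -1 (attained at k = 1)
  C[0][2] = min over k of (A[0][0] + B[0][2] = 6 + 4 = 10, A[0][1] + B[1][2] = 2 + -1 = 1, A[0][2] + B[2][2] = 5 + 1 = 6) = 1 (attained at k = 1)
  C[1][0] = min over k of (A[1][0] + B[0][0] = 2 + 2 = 4, A[1][1] + B[1][0] = 9 + 7 = 16, A[1][2] + B[2][0] = 9 + -5 = 4) = 4 (attained at k = 0)
  C[1][1] = min over k of (A[1][0] + B[0][1] = 2 + -4 = -2, A[1][1] + B[1][1] = 9 + -3 = 6, A[1][2] + B[2][1] = 9 + -4 = 5) = -2 (attained at k = 0)
  C[1][2] = min over k of (A[1][0] + B[0][2] = 2 + 4 = 6, A[1][1] + B[1][2] = 9 + -1 = 8, A[1][2] + B[2][2] = 9 + 1 = 10) = 6 (attained at k = 0)
  C[2][0] = min over k of (A[2][0] + B[0][0] = -4 + 2 = -2, A[2][1] + B[1][0] = 1 + 7 = 8, A[2][2] + B[2][0] = 2 + -5 = -3) = -3 (attained at k = 2)
  C[2][1] = min over k of (A[2][0] + B[0][1] = -4 + -4 = -8, A[2][1] + B[1][1] = 1 + -3 = -2, A[2][2] + B[2][1] = 2 + -4 = -2) = -8 (attained at k = 0)
  C[2][2] = min over k of (A[2][0] + B[0][2] = -4 + 4 = 0, A[2][1] + B[1][2] = 1 + -1 = 0, A[2][2] + B[2][2] = 2 + 1 = 3) = 0 (attained at k = 0)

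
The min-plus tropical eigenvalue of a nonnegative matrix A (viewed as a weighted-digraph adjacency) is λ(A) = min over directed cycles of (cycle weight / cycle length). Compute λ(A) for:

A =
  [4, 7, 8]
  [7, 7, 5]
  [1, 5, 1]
λ(A) = 1

Enumerate directed cycles and compute their means (weight / length). Sample:
  cycle 0 → 0: weight = 4, length = 1, mean = 4/1 ≈ 4.000
  cycle 1 → 1: weight = 7, length = 1, mean = 7/1 ≈ 7.000
  cycle 2 → 2: weight = 1, length = 1, mean = 1/1 ≈ 1.000
  cycle 0 → 1 → 0: weight = 14, length = 2, mean = 14/2 ≈ 7.000
  cycle 0 → 2 → 0: weight = 9, length = 2, mean = 9/2 ≈ 4.500
  cycle 1 → 0 → 1: weight = 14, length = 2, mean = 14/2 ≈ 7.000
Minimum mean = 1.000, attained e.g. along the cycle 2 → 2 with weight 1 and length 1. So λ(A) = 1/1 = 1.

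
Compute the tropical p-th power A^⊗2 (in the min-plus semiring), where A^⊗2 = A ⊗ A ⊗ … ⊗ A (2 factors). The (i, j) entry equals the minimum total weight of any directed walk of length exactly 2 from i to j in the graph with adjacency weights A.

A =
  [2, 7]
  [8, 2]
A^⊗2 =
  [4, 9]
  [10, 4]

Each entry (A^⊗2)_ij equals the minimum over all length-2 walks i = v_0 → v_1 → … → v_2 = j of Σ_t A[v_t][v_{t+1}]. For example, for (i, j) = (0, 1) we minimise over 2 possible intermediate vertex sequences; the minimum is 9, attained along the walk 0 → 0 → 1.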